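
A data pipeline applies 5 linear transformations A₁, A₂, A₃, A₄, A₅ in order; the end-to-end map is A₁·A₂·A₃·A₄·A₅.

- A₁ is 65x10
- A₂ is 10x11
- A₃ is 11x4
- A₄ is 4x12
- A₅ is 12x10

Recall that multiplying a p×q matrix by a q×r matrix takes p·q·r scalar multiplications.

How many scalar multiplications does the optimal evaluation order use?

6120

Adjacent pairs: A₁A₂ = 65·10·11 = 7150; A₂A₃ = 10·11·4 = 440; A₃A₄ = 11·4·12 = 528; A₄A₅ = 4·12·10 = 480.
Length 3: A₁..A₃: k=1: 0+440+65·10·4=3040; k=2: 7150+0+65·11·4=10010 → min 3040 | A₂..A₄: k=2: 0+528+10·11·12=1848; k=3: 440+0+10·4·12=920 → min 920 | A₃..A₅: k=3: 0+480+11·4·10=920; k=4: 528+0+11·12·10=1848 → min 920.
Length 4: A₁..A₄: k=1: 0+920+65·10·12=8720; k=2: 7150+528+65·11·12=16258; k=3: 3040+0+65·4·12=6160 → min 6160 | A₂..A₅: k=2: 0+920+10·11·10=2020; k=3: 440+480+10·4·10=1320; k=4: 920+0+10·12·10=2120 → min 1320.
Length 5: A₁..A₅: k=1: 0+1320+65·10·10=7820; k=2: 7150+920+65·11·10=15220; k=3: 3040+480+65·4·10=6120; k=4: 6160+0+65·12·10=13960 → min 6120.
Optimal order: ((A₁·(A₂·A₃))·(A₄·A₅)) with cost 6120.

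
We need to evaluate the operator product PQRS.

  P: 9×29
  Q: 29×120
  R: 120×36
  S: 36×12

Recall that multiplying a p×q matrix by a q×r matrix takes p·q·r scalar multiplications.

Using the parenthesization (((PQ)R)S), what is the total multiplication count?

(PQ): 9×29 by 29×120 → 9×120, cost 9·29·120 = 31320
((PQ)R): 9×120 by 120×36 → 9×36, cost 9·120·36 = 38880; cumulative 70200
(((PQ)R)S): 9×36 by 36×12 → 9×12, cost 9·36·12 = 3888; cumulative 74088
Total: 74088 scalar multiplications.

74088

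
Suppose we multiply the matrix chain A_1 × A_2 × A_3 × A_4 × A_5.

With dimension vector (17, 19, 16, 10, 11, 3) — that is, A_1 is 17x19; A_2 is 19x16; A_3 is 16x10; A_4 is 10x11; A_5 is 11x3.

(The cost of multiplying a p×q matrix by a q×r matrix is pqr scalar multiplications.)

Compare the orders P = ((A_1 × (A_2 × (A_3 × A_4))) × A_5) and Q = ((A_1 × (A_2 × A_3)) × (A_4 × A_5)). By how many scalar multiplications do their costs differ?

2108

Order P = ((A_1 × (A_2 × (A_3 × A_4))) × A_5): (A_3 × A_4): 16×10 by 10×11 → 16×11, cost 16·10·11 = 1760; (A_2 × (A_3 × A_4)): 19×16 by 16×11 → 19×11, cost 19·16·11 = 3344; cumulative 5104; (A_1 × (A_2 × (A_3 × A_4))): 17×19 by 19×11 → 17×11, cost 17·19·11 = 3553; cumulative 8657; ((A_1 × (A_2 × (A_3 × A_4))) × A_5): 17×11 by 11×3 → 17×3, cost 17·11·3 = 561; cumulative 9218. Total 9218.
Order Q = ((A_1 × (A_2 × A_3)) × (A_4 × A_5)): (A_2 × A_3): 19×16 by 16×10 → 19×10, cost 19·16·10 = 3040; (A_1 × (A_2 × A_3)): 17×19 by 19×10 → 17×10, cost 17·19·10 = 3230; cumulative 6270; (A_4 × A_5): 10×11 by 11×3 → 10×3, cost 10·11·3 = 330; ((A_1 × (A_2 × A_3)) × (A_4 × A_5)): 17×10 by 10×3 → 17×3, cost 17·10·3 = 510; cumulative 7110. Total 7110.
Difference: |9218 − 7110| = 2108.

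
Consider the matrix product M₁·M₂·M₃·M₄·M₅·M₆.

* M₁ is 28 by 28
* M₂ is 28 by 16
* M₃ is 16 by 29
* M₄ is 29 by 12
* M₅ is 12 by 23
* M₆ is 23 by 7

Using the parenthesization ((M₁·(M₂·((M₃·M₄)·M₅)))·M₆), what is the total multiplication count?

(M₃·M₄): 16×29 by 29×12 → 16×12, cost 16·29·12 = 5568
((M₃·M₄)·M₅): 16×12 by 12×23 → 16×23, cost 16·12·23 = 4416; cumulative 9984
(M₂·((M₃·M₄)·M₅)): 28×16 by 16×23 → 28×23, cost 28·16·23 = 10304; cumulative 20288
(M₁·(M₂·((M₃·M₄)·M₅))): 28×28 by 28×23 → 28×23, cost 28·28·23 = 18032; cumulative 38320
((M₁·(M₂·((M₃·M₄)·M₅)))·M₆): 28×23 by 23×7 → 28×7, cost 28·23·7 = 4508; cumulative 42828
Total: 42828 scalar multiplications.

42828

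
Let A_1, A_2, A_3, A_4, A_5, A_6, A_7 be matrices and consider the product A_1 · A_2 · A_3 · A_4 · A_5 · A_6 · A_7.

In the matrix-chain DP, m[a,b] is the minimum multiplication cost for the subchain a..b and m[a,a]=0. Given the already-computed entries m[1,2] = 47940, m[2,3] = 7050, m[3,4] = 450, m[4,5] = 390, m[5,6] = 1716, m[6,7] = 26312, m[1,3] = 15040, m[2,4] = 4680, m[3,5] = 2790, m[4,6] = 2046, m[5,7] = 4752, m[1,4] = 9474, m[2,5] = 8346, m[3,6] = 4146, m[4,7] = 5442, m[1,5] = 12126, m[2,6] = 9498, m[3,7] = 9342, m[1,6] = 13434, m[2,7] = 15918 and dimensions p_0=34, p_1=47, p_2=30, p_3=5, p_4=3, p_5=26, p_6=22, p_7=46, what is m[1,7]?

18918

m[1,7] = min over k∈[1,6] of m[1,k]+m[k+1,7]+p_{0}·p_k·p_{7}.
k=1: 0 + 15918 + 34·47·46 = 89426; k=2: 47940 + 9342 + 34·30·46 = 104202; k=3: 15040 + 5442 + 34·5·46 = 28302; k=4: 9474 + 4752 + 34·3·46 = 18918; k=5: 12126 + 26312 + 34·26·46 = 79102; k=6: 13434 + 0 + 34·22·46 = 47842.
Minimum: 18918 at k=4.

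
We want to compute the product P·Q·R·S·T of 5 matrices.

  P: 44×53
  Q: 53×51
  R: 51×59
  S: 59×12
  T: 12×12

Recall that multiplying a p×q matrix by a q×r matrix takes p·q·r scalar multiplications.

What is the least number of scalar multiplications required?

Adjacent pairs: PQ = 44·53·51 = 118932; QR = 53·51·59 = 159477; RS = 51·59·12 = 36108; ST = 59·12·12 = 8496.
Length 3: P..R: k=1: 0+159477+44·53·59=297065; k=2: 118932+0+44·51·59=251328 → min 251328 | Q..S: k=2: 0+36108+53·51·12=68544; k=3: 159477+0+53·59·12=197001 → min 68544 | R..T: k=3: 0+8496+51·59·12=44604; k=4: 36108+0+51·12·12=43452 → min 43452.
Length 4: P..S: k=1: 0+68544+44·53·12=96528; k=2: 118932+36108+44·51·12=181968; k=3: 251328+0+44·59·12=282480 → min 96528 | Q..T: k=2: 0+43452+53·51·12=75888; k=3: 159477+8496+53·59·12=205497; k=4: 68544+0+53·12·12=76176 → min 75888.
Length 5: P..T: k=1: 0+75888+44·53·12=103872; k=2: 118932+43452+44·51·12=189312; k=3: 251328+8496+44·59·12=290976; k=4: 96528+0+44·12·12=102864 → min 102864.
Optimal order: ((P·(Q·(R·S)))·T) with cost 102864.

102864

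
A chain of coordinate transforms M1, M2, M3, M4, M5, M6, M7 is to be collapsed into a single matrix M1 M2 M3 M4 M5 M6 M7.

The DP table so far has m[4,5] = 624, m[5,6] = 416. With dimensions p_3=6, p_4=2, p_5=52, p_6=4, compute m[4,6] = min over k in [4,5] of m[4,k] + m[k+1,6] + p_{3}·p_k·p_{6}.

464

m[4,6] = min over k∈[4,5] of m[4,k]+m[k+1,6]+p_{3}·p_k·p_{6}.
k=4: 0 + 416 + 6·2·4 = 464; k=5: 624 + 0 + 6·52·4 = 1872.
Minimum: 464 at k=4.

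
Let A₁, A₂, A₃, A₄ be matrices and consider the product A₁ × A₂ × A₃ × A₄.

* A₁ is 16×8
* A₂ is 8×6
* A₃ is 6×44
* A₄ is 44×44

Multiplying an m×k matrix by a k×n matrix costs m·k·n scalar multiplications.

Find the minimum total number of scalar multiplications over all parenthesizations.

Adjacent pairs: A₁A₂ = 16·8·6 = 768; A₂A₃ = 8·6·44 = 2112; A₃A₄ = 6·44·44 = 11616.
Length 3: A₁..A₃: k=1: 0+2112+16·8·44=7744; k=2: 768+0+16·6·44=4992 → min 4992 | A₂..A₄: k=2: 0+11616+8·6·44=13728; k=3: 2112+0+8·44·44=17600 → min 13728.
Length 4: A₁..A₄: k=1: 0+13728+16·8·44=19360; k=2: 768+11616+16·6·44=16608; k=3: 4992+0+16·44·44=35968 → min 16608.
Optimal order: ((A₁ × A₂) × (A₃ × A₄)) with cost 16608.

16608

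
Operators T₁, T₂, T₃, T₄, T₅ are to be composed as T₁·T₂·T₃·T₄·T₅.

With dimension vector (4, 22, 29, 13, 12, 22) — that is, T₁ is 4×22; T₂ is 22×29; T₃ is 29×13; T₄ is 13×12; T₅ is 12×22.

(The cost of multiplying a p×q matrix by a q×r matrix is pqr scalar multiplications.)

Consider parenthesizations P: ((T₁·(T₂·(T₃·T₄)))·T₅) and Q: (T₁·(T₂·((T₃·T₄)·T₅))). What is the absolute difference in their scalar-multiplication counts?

Order P = ((T₁·(T₂·(T₃·T₄)))·T₅): (T₃·T₄): 29×13 by 13×12 → 29×12, cost 29·13·12 = 4524; (T₂·(T₃·T₄)): 22×29 by 29×12 → 22×12, cost 22·29·12 = 7656; cumulative 12180; (T₁·(T₂·(T₃·T₄))): 4×22 by 22×12 → 4×12, cost 4·22·12 = 1056; cumulative 13236; ((T₁·(T₂·(T₃·T₄)))·T₅): 4×12 by 12×22 → 4×22, cost 4·12·22 = 1056; cumulative 14292. Total 14292.
Order Q = (T₁·(T₂·((T₃·T₄)·T₅))): (T₃·T₄): 29×13 by 13×12 → 29×12, cost 29·13·12 = 4524; ((T₃·T₄)·T₅): 29×12 by 12×22 → 29×22, cost 29·12·22 = 7656; cumulative 12180; (T₂·((T₃·T₄)·T₅)): 22×29 by 29×22 → 22×22, cost 22·29·22 = 14036; cumulative 26216; (T₁·(T₂·((T₃·T₄)·T₅))): 4×22 by 22×22 → 4×22, cost 4·22·22 = 1936; cumulative 28152. Total 28152.
Difference: |14292 − 28152| = 13860.

13860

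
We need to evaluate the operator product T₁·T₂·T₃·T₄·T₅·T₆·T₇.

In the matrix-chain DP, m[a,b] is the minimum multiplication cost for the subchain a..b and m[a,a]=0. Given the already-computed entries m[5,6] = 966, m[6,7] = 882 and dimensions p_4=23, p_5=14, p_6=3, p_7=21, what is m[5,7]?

2415

m[5,7] = min over k∈[5,6] of m[5,k]+m[k+1,7]+p_{4}·p_k·p_{7}.
k=5: 0 + 882 + 23·14·21 = 7644; k=6: 966 + 0 + 23·3·21 = 2415.
Minimum: 2415 at k=6.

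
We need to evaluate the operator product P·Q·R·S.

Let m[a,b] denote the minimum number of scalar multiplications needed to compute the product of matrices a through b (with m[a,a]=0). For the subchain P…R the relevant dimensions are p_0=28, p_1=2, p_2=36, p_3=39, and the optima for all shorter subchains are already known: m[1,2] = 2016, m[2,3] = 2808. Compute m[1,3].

4992

m[1,3] = min over k∈[1,2] of m[1,k]+m[k+1,3]+p_{0}·p_k·p_{3}.
k=1: 0 + 2808 + 28·2·39 = 4992; k=2: 2016 + 0 + 28·36·39 = 41328.
Minimum: 4992 at k=1.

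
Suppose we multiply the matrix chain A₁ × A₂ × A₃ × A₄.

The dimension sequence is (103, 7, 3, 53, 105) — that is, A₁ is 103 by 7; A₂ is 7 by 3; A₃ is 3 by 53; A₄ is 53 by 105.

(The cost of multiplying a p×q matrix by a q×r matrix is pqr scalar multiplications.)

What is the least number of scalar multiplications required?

Adjacent pairs: A₁A₂ = 103·7·3 = 2163; A₂A₃ = 7·3·53 = 1113; A₃A₄ = 3·53·105 = 16695.
Length 3: A₁..A₃: k=1: 0+1113+103·7·53=39326; k=2: 2163+0+103·3·53=18540 → min 18540 | A₂..A₄: k=2: 0+16695+7·3·105=18900; k=3: 1113+0+7·53·105=40068 → min 18900.
Length 4: A₁..A₄: k=1: 0+18900+103·7·105=94605; k=2: 2163+16695+103·3·105=51303; k=3: 18540+0+103·53·105=591735 → min 51303.
Optimal order: ((A₁ × A₂) × (A₃ × A₄)) with cost 51303.

51303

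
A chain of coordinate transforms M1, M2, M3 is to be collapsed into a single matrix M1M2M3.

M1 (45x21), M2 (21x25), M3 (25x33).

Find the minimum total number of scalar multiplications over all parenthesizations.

Order (M1(M2M3)): (M2M3): 21×25 by 25×33 → 21×33, cost 21·25·33 = 17325; (M1(M2M3)): 45×21 by 21×33 → 45×33, cost 45·21·33 = 31185; cumulative 48510. Total 48510.
Order ((M1M2)M3): (M1M2): 45×21 by 21×25 → 45×25, cost 45·21·25 = 23625; ((M1M2)M3): 45×25 by 25×33 → 45×33, cost 45·25·33 = 37125; cumulative 60750. Total 60750.
Minimum: 48510.

48510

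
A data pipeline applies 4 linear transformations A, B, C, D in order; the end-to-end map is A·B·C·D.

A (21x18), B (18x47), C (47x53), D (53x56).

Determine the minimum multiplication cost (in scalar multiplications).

Adjacent pairs: AB = 21·18·47 = 17766; BC = 18·47·53 = 44838; CD = 47·53·56 = 139496.
Length 3: A..C: k=1: 0+44838+21·18·53=64872; k=2: 17766+0+21·47·53=70077 → min 64872 | B..D: k=2: 0+139496+18·47·56=186872; k=3: 44838+0+18·53·56=98262 → min 98262.
Length 4: A..D: k=1: 0+98262+21·18·56=119430; k=2: 17766+139496+21·47·56=212534; k=3: 64872+0+21·53·56=127200 → min 119430.
Optimal order: (A·((B·C)·D)) with cost 119430.

119430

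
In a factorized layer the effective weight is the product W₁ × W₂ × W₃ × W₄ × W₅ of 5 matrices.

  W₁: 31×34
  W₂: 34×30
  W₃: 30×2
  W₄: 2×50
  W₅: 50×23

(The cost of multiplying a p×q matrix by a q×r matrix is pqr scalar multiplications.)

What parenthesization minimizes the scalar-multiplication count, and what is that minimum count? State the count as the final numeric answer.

Adjacent pairs: W₁W₂ = 31·34·30 = 31620; W₂W₃ = 34·30·2 = 2040; W₃W₄ = 30·2·50 = 3000; W₄W₅ = 2·50·23 = 2300.
Length 3: W₁..W₃: k=1: 0+2040+31·34·2=4148; k=2: 31620+0+31·30·2=33480 → min 4148 | W₂..W₄: k=2: 0+3000+34·30·50=54000; k=3: 2040+0+34·2·50=5440 → min 5440 | W₃..W₅: k=3: 0+2300+30·2·23=3680; k=4: 3000+0+30·50·23=37500 → min 3680.
Length 4: W₁..W₄: k=1: 0+5440+31·34·50=58140; k=2: 31620+3000+31·30·50=81120; k=3: 4148+0+31·2·50=7248 → min 7248 | W₂..W₅: k=2: 0+3680+34·30·23=27140; k=3: 2040+2300+34·2·23=5904; k=4: 5440+0+34·50·23=44540 → min 5904.
Length 5: W₁..W₅: k=1: 0+5904+31·34·23=30146; k=2: 31620+3680+31·30·23=56690; k=3: 4148+2300+31·2·23=7874; k=4: 7248+0+31·50·23=42898 → min 7874.
Optimal parenthesization: ((W₁ × (W₂ × W₃)) × (W₄ × W₅)) with cost 7874.

7874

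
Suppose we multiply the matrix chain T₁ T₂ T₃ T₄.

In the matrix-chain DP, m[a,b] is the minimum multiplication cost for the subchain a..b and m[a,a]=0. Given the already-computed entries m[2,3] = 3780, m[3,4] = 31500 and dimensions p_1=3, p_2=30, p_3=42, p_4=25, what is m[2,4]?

6930

m[2,4] = min over k∈[2,3] of m[2,k]+m[k+1,4]+p_{1}·p_k·p_{4}.
k=2: 0 + 31500 + 3·30·25 = 33750; k=3: 3780 + 0 + 3·42·25 = 6930.
Minimum: 6930 at k=3.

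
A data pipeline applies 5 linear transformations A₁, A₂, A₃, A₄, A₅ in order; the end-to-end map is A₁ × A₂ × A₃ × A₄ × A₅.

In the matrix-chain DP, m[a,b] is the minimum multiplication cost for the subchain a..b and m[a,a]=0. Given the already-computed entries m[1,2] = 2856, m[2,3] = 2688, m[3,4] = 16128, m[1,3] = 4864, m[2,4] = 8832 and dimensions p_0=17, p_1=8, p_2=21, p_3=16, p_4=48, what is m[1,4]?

m[1,4] = min over k∈[1,3] of m[1,k]+m[k+1,4]+p_{0}·p_k·p_{4}.
k=1: 0 + 8832 + 17·8·48 = 15360; k=2: 2856 + 16128 + 17·21·48 = 36120; k=3: 4864 + 0 + 17·16·48 = 17920.
Minimum: 15360 at k=1.

15360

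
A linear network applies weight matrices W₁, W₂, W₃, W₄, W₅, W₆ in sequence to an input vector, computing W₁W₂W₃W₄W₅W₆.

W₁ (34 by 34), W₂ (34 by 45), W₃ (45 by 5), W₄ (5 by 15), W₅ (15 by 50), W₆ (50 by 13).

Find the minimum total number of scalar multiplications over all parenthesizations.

Adjacent pairs: W₁W₂ = 34·34·45 = 52020; W₂W₃ = 34·45·5 = 7650; W₃W₄ = 45·5·15 = 3375; W₄W₅ = 5·15·50 = 3750; W₅W₆ = 15·50·13 = 9750.
Length 3: W₁..W₃: k=1: 0+7650+34·34·5=13430; k=2: 52020+0+34·45·5=59670 → min 13430 | W₂..W₄: k=2: 0+3375+34·45·15=26325; k=3: 7650+0+34·5·15=10200 → min 10200 | W₃..W₅: k=3: 0+3750+45·5·50=15000; k=4: 3375+0+45·15·50=37125 → min 15000 | W₄..W₆: k=4: 0+9750+5·15·13=10725; k=5: 3750+0+5·50·13=7000 → min 7000.
Length 4: W₁..W₄: k=1: 0+10200+34·34·15=27540; k=2: 52020+3375+34·45·15=78345; k=3: 13430+0+34·5·15=15980 → min 15980 | W₂..W₅: k=2: 0+15000+34·45·50=91500; k=3: 7650+3750+34·5·50=19900; k=4: 10200+0+34·15·50=35700 → min 19900 | W₃..W₆: k=3: 0+7000+45·5·13=9925; k=4: 3375+9750+45·15·13=21900; k=5: 15000+0+45·50·13=44250 → min 9925.
Length 5: W₁..W₅: k=1: 0+19900+34·34·50=77700; k=2: 52020+15000+34·45·50=143520; k=3: 13430+3750+34·5·50=25680; k=4: 15980+0+34·15·50=41480 → min 25680 | W₂..W₆: k=2: 0+9925+34·45·13=29815; k=3: 7650+7000+34·5·13=16860; k=4: 10200+9750+34·15·13=26580; k=5: 19900+0+34·50·13=42000 → min 16860.
Length 6: W₁..W₆: k=1: 0+16860+34·34·13=31888; k=2: 52020+9925+34·45·13=81835; k=3: 13430+7000+34·5·13=22640; k=4: 15980+9750+34·15·13=32360; k=5: 25680+0+34·50·13=47780 → min 22640.
Optimal order: ((W₁(W₂W₃))((W₄W₅)W₆)) with cost 22640.

22640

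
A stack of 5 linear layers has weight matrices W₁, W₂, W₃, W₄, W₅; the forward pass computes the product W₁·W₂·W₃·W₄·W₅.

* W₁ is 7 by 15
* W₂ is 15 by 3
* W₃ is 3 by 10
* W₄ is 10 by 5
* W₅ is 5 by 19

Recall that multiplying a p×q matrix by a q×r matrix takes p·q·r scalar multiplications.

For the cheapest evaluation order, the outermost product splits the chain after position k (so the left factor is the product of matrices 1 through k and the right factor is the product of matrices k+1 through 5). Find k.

2

Adjacent pairs: W₁W₂ = 7·15·3 = 315; W₂W₃ = 15·3·10 = 450; W₃W₄ = 3·10·5 = 150; W₄W₅ = 10·5·19 = 950.
Length 3: W₁..W₃: k=1: 0+450+7·15·10=1500; k=2: 315+0+7·3·10=525 → min 525 | W₂..W₄: k=2: 0+150+15·3·5=375; k=3: 450+0+15·10·5=1200 → min 375 | W₃..W₅: k=3: 0+950+3·10·19=1520; k=4: 150+0+3·5·19=435 → min 435.
Length 4: W₁..W₄: k=1: 0+375+7·15·5=900; k=2: 315+150+7·3·5=570; k=3: 525+0+7·10·5=875 → min 570 | W₂..W₅: k=2: 0+435+15·3·19=1290; k=3: 450+950+15·10·19=4250; k=4: 375+0+15·5·19=1800 → min 1290.
Top-level splits: k=1: (W₁..W₁)·(W₂..W₅) → 0+1290+7·15·19 = 3285; k=2: (W₁..W₂)·(W₃..W₅) → 315+435+7·3·19 = 1149; k=3: (W₁..W₃)·(W₄..W₅) → 525+950+7·10·19 = 2805; k=4: (W₁..W₄)·(W₅..W₅) → 570+0+7·5·19 = 1235.
Best split is after W₂, i.e. k = 2.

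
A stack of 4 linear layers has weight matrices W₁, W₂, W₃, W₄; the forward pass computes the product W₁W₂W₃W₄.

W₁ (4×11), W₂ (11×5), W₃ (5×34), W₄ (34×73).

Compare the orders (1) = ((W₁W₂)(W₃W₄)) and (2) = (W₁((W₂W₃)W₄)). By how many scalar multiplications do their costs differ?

18294

Order (1) = ((W₁W₂)(W₃W₄)): (W₁W₂): 4×11 by 11×5 → 4×5, cost 4·11·5 = 220; (W₃W₄): 5×34 by 34×73 → 5×73, cost 5·34·73 = 12410; ((W₁W₂)(W₃W₄)): 4×5 by 5×73 → 4×73, cost 4·5·73 = 1460; cumulative 14090. Total 14090.
Order (2) = (W₁((W₂W₃)W₄)): (W₂W₃): 11×5 by 5×34 → 11×34, cost 11·5·34 = 1870; ((W₂W₃)W₄): 11×34 by 34×73 → 11×73, cost 11·34·73 = 27302; cumulative 29172; (W₁((W₂W₃)W₄)): 4×11 by 11×73 → 4×73, cost 4·11·73 = 3212; cumulative 32384. Total 32384.
Difference: |14090 − 32384| = 18294.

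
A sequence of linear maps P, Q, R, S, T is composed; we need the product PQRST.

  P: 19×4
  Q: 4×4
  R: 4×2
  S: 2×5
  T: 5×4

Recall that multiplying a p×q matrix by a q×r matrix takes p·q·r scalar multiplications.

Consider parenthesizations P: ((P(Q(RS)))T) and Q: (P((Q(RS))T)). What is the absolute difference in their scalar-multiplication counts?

376

Order P = ((P(Q(RS)))T): (RS): 4×2 by 2×5 → 4×5, cost 4·2·5 = 40; (Q(RS)): 4×4 by 4×5 → 4×5, cost 4·4·5 = 80; cumulative 120; (P(Q(RS))): 19×4 by 4×5 → 19×5, cost 19·4·5 = 380; cumulative 500; ((P(Q(RS)))T): 19×5 by 5×4 → 19×4, cost 19·5·4 = 380; cumulative 880. Total 880.
Order Q = (P((Q(RS))T)): (RS): 4×2 by 2×5 → 4×5, cost 4·2·5 = 40; (Q(RS)): 4×4 by 4×5 → 4×5, cost 4·4·5 = 80; cumulative 120; ((Q(RS))T): 4×5 by 5×4 → 4×4, cost 4·5·4 = 80; cumulative 200; (P((Q(RS))T)): 19×4 by 4×4 → 19×4, cost 19·4·4 = 304; cumulative 504. Total 504.
Difference: |880 − 504| = 376.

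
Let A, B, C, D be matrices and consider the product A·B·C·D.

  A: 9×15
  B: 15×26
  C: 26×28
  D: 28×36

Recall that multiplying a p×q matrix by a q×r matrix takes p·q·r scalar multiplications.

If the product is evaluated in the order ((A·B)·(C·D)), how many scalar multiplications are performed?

(A·B): 9×15 by 15×26 → 9×26, cost 9·15·26 = 3510
(C·D): 26×28 by 28×36 → 26×36, cost 26·28·36 = 26208
((A·B)·(C·D)): 9×26 by 26×36 → 9×36, cost 9·26·36 = 8424; cumulative 38142
Total: 38142 scalar multiplications.

38142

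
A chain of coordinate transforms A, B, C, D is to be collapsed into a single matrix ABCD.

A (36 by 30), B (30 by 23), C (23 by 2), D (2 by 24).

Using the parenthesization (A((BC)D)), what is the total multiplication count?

28740

(BC): 30×23 by 23×2 → 30×2, cost 30·23·2 = 1380
((BC)D): 30×2 by 2×24 → 30×24, cost 30·2·24 = 1440; cumulative 2820
(A((BC)D)): 36×30 by 30×24 → 36×24, cost 36·30·24 = 25920; cumulative 28740
Total: 28740 scalar multiplications.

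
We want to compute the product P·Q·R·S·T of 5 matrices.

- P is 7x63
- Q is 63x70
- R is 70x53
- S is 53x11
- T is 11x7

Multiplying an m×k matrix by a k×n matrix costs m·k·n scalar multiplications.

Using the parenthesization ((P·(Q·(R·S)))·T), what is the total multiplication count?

(R·S): 70×53 by 53×11 → 70×11, cost 70·53·11 = 40810
(Q·(R·S)): 63×70 by 70×11 → 63×11, cost 63·70·11 = 48510; cumulative 89320
(P·(Q·(R·S))): 7×63 by 63×11 → 7×11, cost 7·63·11 = 4851; cumulative 94171
((P·(Q·(R·S)))·T): 7×11 by 11×7 → 7×7, cost 7·11·7 = 539; cumulative 94710
Total: 94710 scalar multiplications.

94710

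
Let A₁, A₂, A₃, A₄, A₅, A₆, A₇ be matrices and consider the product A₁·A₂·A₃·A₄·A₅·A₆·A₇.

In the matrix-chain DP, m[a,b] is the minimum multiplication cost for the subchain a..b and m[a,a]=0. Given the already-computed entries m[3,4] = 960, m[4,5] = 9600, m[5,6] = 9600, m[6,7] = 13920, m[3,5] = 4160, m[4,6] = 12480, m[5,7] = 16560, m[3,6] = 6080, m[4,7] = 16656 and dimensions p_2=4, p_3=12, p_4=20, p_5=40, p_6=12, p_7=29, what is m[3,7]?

7472

m[3,7] = min over k∈[3,6] of m[3,k]+m[k+1,7]+p_{2}·p_k·p_{7}.
k=3: 0 + 16656 + 4·12·29 = 18048; k=4: 960 + 16560 + 4·20·29 = 19840; k=5: 4160 + 13920 + 4·40·29 = 22720; k=6: 6080 + 0 + 4·12·29 = 7472.
Minimum: 7472 at k=6.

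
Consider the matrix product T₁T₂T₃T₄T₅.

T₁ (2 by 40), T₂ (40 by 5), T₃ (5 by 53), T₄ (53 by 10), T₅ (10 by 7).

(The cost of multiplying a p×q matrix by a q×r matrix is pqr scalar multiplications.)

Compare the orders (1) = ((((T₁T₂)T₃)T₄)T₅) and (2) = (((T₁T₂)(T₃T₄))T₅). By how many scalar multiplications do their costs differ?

Order (1) = ((((T₁T₂)T₃)T₄)T₅): (T₁T₂): 2×40 by 40×5 → 2×5, cost 2·40·5 = 400; ((T₁T₂)T₃): 2×5 by 5×53 → 2×53, cost 2·5·53 = 530; cumulative 930; (((T₁T₂)T₃)T₄): 2×53 by 53×10 → 2×10, cost 2·53·10 = 1060; cumulative 1990; ((((T₁T₂)T₃)T₄)T₅): 2×10 by 10×7 → 2×7, cost 2·10·7 = 140; cumulative 2130. Total 2130.
Order (2) = (((T₁T₂)(T₃T₄))T₅): (T₁T₂): 2×40 by 40×5 → 2×5, cost 2·40·5 = 400; (T₃T₄): 5×53 by 53×10 → 5×10, cost 5·53·10 = 2650; ((T₁T₂)(T₃T₄)): 2×5 by 5×10 → 2×10, cost 2·5·10 = 100; cumulative 3150; (((T₁T₂)(T₃T₄))T₅): 2×10 by 10×7 → 2×7, cost 2·10·7 = 140; cumulative 3290. Total 3290.
Difference: |2130 − 3290| = 1160.

1160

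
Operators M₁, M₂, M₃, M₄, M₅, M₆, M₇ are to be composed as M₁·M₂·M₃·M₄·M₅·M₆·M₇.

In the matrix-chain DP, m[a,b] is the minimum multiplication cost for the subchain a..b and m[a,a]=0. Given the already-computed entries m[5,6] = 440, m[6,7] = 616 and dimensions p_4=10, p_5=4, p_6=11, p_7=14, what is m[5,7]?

1176

m[5,7] = min over k∈[5,6] of m[5,k]+m[k+1,7]+p_{4}·p_k·p_{7}.
k=5: 0 + 616 + 10·4·14 = 1176; k=6: 440 + 0 + 10·11·14 = 1980.
Minimum: 1176 at k=5.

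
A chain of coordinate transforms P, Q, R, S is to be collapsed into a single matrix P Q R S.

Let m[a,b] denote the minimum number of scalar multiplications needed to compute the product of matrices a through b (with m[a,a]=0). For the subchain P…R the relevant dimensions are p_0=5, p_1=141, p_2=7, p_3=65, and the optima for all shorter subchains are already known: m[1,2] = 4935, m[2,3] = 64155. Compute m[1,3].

7210

m[1,3] = min over k∈[1,2] of m[1,k]+m[k+1,3]+p_{0}·p_k·p_{3}.
k=1: 0 + 64155 + 5·141·65 = 109980; k=2: 4935 + 0 + 5·7·65 = 7210.
Minimum: 7210 at k=2.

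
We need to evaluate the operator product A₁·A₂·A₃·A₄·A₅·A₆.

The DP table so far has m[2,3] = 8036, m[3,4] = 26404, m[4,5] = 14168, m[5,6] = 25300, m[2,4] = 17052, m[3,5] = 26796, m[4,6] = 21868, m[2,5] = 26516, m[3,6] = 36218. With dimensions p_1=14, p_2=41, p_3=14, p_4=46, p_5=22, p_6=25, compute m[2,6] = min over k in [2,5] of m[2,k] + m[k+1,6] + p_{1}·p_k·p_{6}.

m[2,6] = min over k∈[2,5] of m[2,k]+m[k+1,6]+p_{1}·p_k·p_{6}.
k=2: 0 + 36218 + 14·41·25 = 50568; k=3: 8036 + 21868 + 14·14·25 = 34804; k=4: 17052 + 25300 + 14·46·25 = 58452; k=5: 26516 + 0 + 14·22·25 = 34216.
Minimum: 34216 at k=5.

34216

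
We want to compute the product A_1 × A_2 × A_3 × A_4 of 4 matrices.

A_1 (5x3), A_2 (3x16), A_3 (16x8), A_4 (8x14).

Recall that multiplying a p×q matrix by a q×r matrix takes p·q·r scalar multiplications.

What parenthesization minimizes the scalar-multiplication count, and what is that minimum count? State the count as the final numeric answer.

930

Adjacent pairs: A_1A_2 = 5·3·16 = 240; A_2A_3 = 3·16·8 = 384; A_3A_4 = 16·8·14 = 1792.
Length 3: A_1..A_3: k=1: 0+384+5·3·8=504; k=2: 240+0+5·16·8=880 → min 504 | A_2..A_4: k=2: 0+1792+3·16·14=2464; k=3: 384+0+3·8·14=720 → min 720.
Length 4: A_1..A_4: k=1: 0+720+5·3·14=930; k=2: 240+1792+5·16·14=3152; k=3: 504+0+5·8·14=1064 → min 930.
Optimal parenthesization: (A_1 × ((A_2 × A_3) × A_4)) with cost 930.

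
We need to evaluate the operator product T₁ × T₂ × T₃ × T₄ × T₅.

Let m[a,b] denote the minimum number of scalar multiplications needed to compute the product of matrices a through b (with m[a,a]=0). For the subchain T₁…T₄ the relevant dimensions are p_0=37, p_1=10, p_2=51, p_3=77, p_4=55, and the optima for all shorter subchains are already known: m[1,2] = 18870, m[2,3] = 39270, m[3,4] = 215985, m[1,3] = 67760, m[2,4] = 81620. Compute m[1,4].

101970

m[1,4] = min over k∈[1,3] of m[1,k]+m[k+1,4]+p_{0}·p_k·p_{4}.
k=1: 0 + 81620 + 37·10·55 = 101970; k=2: 18870 + 215985 + 37·51·55 = 338640; k=3: 67760 + 0 + 37·77·55 = 224455.
Minimum: 101970 at k=1.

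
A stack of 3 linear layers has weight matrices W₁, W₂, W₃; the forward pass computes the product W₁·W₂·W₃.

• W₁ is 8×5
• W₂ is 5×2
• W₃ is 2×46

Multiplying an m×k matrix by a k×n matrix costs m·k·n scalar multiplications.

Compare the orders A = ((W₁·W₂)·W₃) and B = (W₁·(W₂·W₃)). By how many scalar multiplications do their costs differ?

1484

Order A = ((W₁·W₂)·W₃): (W₁·W₂): 8×5 by 5×2 → 8×2, cost 8·5·2 = 80; ((W₁·W₂)·W₃): 8×2 by 2×46 → 8×46, cost 8·2·46 = 736; cumulative 816. Total 816.
Order B = (W₁·(W₂·W₃)): (W₂·W₃): 5×2 by 2×46 → 5×46, cost 5·2·46 = 460; (W₁·(W₂·W₃)): 8×5 by 5×46 → 8×46, cost 8·5·46 = 1840; cumulative 2300. Total 2300.
Difference: |816 − 2300| = 1484.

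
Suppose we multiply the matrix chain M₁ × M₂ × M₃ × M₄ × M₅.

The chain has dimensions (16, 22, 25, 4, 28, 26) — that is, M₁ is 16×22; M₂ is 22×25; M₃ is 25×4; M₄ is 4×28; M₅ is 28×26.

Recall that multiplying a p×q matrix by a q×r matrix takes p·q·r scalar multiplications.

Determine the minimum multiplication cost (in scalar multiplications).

Adjacent pairs: M₁M₂ = 16·22·25 = 8800; M₂M₃ = 22·25·4 = 2200; M₃M₄ = 25·4·28 = 2800; M₄M₅ = 4·28·26 = 2912.
Length 3: M₁..M₃: k=1: 0+2200+16·22·4=3608; k=2: 8800+0+16·25·4=10400 → min 3608 | M₂..M₄: k=2: 0+2800+22·25·28=18200; k=3: 2200+0+22·4·28=4664 → min 4664 | M₃..M₅: k=3: 0+2912+25·4·26=5512; k=4: 2800+0+25·28·26=21000 → min 5512.
Length 4: M₁..M₄: k=1: 0+4664+16·22·28=14520; k=2: 8800+2800+16·25·28=22800; k=3: 3608+0+16·4·28=5400 → min 5400 | M₂..M₅: k=2: 0+5512+22·25·26=19812; k=3: 2200+2912+22·4·26=7400; k=4: 4664+0+22·28·26=20680 → min 7400.
Length 5: M₁..M₅: k=1: 0+7400+16·22·26=16552; k=2: 8800+5512+16·25·26=24712; k=3: 3608+2912+16·4·26=8184; k=4: 5400+0+16·28·26=17048 → min 8184.
Optimal order: ((M₁ × (M₂ × M₃)) × (M₄ × M₅)) with cost 8184.

8184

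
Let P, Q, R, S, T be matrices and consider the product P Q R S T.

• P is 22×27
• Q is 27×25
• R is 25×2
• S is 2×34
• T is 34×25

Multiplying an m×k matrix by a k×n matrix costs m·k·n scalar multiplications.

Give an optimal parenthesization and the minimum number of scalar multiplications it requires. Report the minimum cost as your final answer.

5338

Adjacent pairs: PQ = 22·27·25 = 14850; QR = 27·25·2 = 1350; RS = 25·2·34 = 1700; ST = 2·34·25 = 1700.
Length 3: P..R: k=1: 0+1350+22·27·2=2538; k=2: 14850+0+22·25·2=15950 → min 2538 | Q..S: k=2: 0+1700+27·25·34=24650; k=3: 1350+0+27·2·34=3186 → min 3186 | R..T: k=3: 0+1700+25·2·25=2950; k=4: 1700+0+25·34·25=22950 → min 2950.
Length 4: P..S: k=1: 0+3186+22·27·34=23382; k=2: 14850+1700+22·25·34=35250; k=3: 2538+0+22·2·34=4034 → min 4034 | Q..T: k=2: 0+2950+27·25·25=19825; k=3: 1350+1700+27·2·25=4400; k=4: 3186+0+27·34·25=26136 → min 4400.
Length 5: P..T: k=1: 0+4400+22·27·25=19250; k=2: 14850+2950+22·25·25=31550; k=3: 2538+1700+22·2·25=5338; k=4: 4034+0+22·34·25=22734 → min 5338.
Optimal parenthesization: ((P (Q R)) (S T)) with cost 5338.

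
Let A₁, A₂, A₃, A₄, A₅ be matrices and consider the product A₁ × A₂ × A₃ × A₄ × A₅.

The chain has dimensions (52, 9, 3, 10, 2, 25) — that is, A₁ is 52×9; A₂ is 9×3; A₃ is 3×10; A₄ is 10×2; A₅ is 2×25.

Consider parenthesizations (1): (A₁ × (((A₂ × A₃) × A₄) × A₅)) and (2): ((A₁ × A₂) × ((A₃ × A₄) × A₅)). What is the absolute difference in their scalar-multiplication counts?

Order (1) = (A₁ × (((A₂ × A₃) × A₄) × A₅)): (A₂ × A₃): 9×3 by 3×10 → 9×10, cost 9·3·10 = 270; ((A₂ × A₃) × A₄): 9×10 by 10×2 → 9×2, cost 9·10·2 = 180; cumulative 450; (((A₂ × A₃) × A₄) × A₅): 9×2 by 2×25 → 9×25, cost 9·2·25 = 450; cumulative 900; (A₁ × (((A₂ × A₃) × A₄) × A₅)): 52×9 by 9×25 → 52×25, cost 52·9·25 = 11700; cumulative 12600. Total 12600.
Order (2) = ((A₁ × A₂) × ((A₃ × A₄) × A₅)): (A₁ × A₂): 52×9 by 9×3 → 52×3, cost 52·9·3 = 1404; (A₃ × A₄): 3×10 by 10×2 → 3×2, cost 3·10·2 = 60; ((A₃ × A₄) × A₅): 3×2 by 2×25 → 3×25, cost 3·2·25 = 150; cumulative 210; ((A₁ × A₂) × ((A₃ × A₄) × A₅)): 52×3 by 3×25 → 52×25, cost 52·3·25 = 3900; cumulative 5514. Total 5514.
Difference: |12600 − 5514| = 7086.

7086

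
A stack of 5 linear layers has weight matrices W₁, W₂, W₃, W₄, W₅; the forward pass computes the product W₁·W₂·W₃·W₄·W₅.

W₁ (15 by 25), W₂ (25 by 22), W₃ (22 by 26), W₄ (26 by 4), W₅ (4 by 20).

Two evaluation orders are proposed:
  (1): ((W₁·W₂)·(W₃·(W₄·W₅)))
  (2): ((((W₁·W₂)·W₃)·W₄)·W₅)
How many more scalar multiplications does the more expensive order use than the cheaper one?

Order (1) = ((W₁·W₂)·(W₃·(W₄·W₅))): (W₁·W₂): 15×25 by 25×22 → 15×22, cost 15·25·22 = 8250; (W₄·W₅): 26×4 by 4×20 → 26×20, cost 26·4·20 = 2080; (W₃·(W₄·W₅)): 22×26 by 26×20 → 22×20, cost 22·26·20 = 11440; cumulative 13520; ((W₁·W₂)·(W₃·(W₄·W₅))): 15×22 by 22×20 → 15×20, cost 15·22·20 = 6600; cumulative 28370. Total 28370.
Order (2) = ((((W₁·W₂)·W₃)·W₄)·W₅): (W₁·W₂): 15×25 by 25×22 → 15×22, cost 15·25·22 = 8250; ((W₁·W₂)·W₃): 15×22 by 22×26 → 15×26, cost 15·22·26 = 8580; cumulative 16830; (((W₁·W₂)·W₃)·W₄): 15×26 by 26×4 → 15×4, cost 15·26·4 = 1560; cumulative 18390; ((((W₁·W₂)·W₃)·W₄)·W₅): 15×4 by 4×20 → 15×20, cost 15·4·20 = 1200; cumulative 19590. Total 19590.
Difference: |28370 − 19590| = 8780.

8780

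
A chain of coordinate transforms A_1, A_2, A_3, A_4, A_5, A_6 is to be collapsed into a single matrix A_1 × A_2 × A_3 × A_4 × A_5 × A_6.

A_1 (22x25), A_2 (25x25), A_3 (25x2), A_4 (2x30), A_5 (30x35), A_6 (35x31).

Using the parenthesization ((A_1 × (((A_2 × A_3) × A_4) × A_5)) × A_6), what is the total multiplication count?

72120

(A_2 × A_3): 25×25 by 25×2 → 25×2, cost 25·25·2 = 1250
((A_2 × A_3) × A_4): 25×2 by 2×30 → 25×30, cost 25·2·30 = 1500; cumulative 2750
(((A_2 × A_3) × A_4) × A_5): 25×30 by 30×35 → 25×35, cost 25·30·35 = 26250; cumulative 29000
(A_1 × (((A_2 × A_3) × A_4) × A_5)): 22×25 by 25×35 → 22×35, cost 22·25·35 = 19250; cumulative 48250
((A_1 × (((A_2 × A_3) × A_4) × A_5)) × A_6): 22×35 by 35×31 → 22×31, cost 22·35·31 = 23870; cumulative 72120
Total: 72120 scalar multiplications.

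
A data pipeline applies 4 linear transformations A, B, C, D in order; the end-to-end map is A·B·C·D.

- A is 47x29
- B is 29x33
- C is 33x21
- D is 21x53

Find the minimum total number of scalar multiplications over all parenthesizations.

Adjacent pairs: AB = 47·29·33 = 44979; BC = 29·33·21 = 20097; CD = 33·21·53 = 36729.
Length 3: A..C: k=1: 0+20097+47·29·21=48720; k=2: 44979+0+47·33·21=77550 → min 48720 | B..D: k=2: 0+36729+29·33·53=87450; k=3: 20097+0+29·21·53=52374 → min 52374.
Length 4: A..D: k=1: 0+52374+47·29·53=124613; k=2: 44979+36729+47·33·53=163911; k=3: 48720+0+47·21·53=101031 → min 101031.
Optimal order: ((A·(B·C))·D) with cost 101031.

101031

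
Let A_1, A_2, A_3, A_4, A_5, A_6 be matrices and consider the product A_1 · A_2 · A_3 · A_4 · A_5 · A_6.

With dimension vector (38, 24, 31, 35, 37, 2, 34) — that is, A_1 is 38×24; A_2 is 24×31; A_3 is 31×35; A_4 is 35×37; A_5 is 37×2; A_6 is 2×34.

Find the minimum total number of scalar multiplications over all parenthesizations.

Adjacent pairs: A_1A_2 = 38·24·31 = 28272; A_2A_3 = 24·31·35 = 26040; A_3A_4 = 31·35·37 = 40145; A_4A_5 = 35·37·2 = 2590; A_5A_6 = 37·2·34 = 2516.
Length 3: A_1..A_3: k=1: 0+26040+38·24·35=57960; k=2: 28272+0+38·31·35=69502 → min 57960 | A_2..A_4: k=2: 0+40145+24·31·37=67673; k=3: 26040+0+24·35·37=57120 → min 57120 | A_3..A_5: k=3: 0+2590+31·35·2=4760; k=4: 40145+0+31·37·2=42439 → min 4760 | A_4..A_6: k=4: 0+2516+35·37·34=46546; k=5: 2590+0+35·2·34=4970 → min 4970.
Length 4: A_1..A_4: k=1: 0+57120+38·24·37=90864; k=2: 28272+40145+38·31·37=112003; k=3: 57960+0+38·35·37=107170 → min 90864 | A_2..A_5: k=2: 0+4760+24·31·2=6248; k=3: 26040+2590+24·35·2=30310; k=4: 57120+0+24·37·2=58896 → min 6248 | A_3..A_6: k=3: 0+4970+31·35·34=41860; k=4: 40145+2516+31·37·34=81659; k=5: 4760+0+31·2·34=6868 → min 6868.
Length 5: A_1..A_5: k=1: 0+6248+38·24·2=8072; k=2: 28272+4760+38·31·2=35388; k=3: 57960+2590+38·35·2=63210; k=4: 90864+0+38·37·2=93676 → min 8072 | A_2..A_6: k=2: 0+6868+24·31·34=32164; k=3: 26040+4970+24·35·34=59570; k=4: 57120+2516+24·37·34=89828; k=5: 6248+0+24·2·34=7880 → min 7880.
Length 6: A_1..A_6: k=1: 0+7880+38·24·34=38888; k=2: 28272+6868+38·31·34=75192; k=3: 57960+4970+38·35·34=108150; k=4: 90864+2516+38·37·34=141184; k=5: 8072+0+38·2·34=10656 → min 10656.
Optimal order: ((A_1 · (A_2 · (A_3 · (A_4 · A_5)))) · A_6) with cost 10656.

10656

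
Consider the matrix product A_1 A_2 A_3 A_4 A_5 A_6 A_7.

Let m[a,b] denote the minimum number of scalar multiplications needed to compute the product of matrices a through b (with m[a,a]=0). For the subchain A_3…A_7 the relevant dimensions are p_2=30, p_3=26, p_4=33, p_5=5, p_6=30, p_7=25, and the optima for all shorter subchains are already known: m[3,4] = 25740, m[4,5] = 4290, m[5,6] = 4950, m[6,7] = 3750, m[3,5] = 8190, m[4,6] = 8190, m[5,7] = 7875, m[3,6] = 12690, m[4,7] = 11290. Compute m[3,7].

m[3,7] = min over k∈[3,6] of m[3,k]+m[k+1,7]+p_{2}·p_k·p_{7}.
k=3: 0 + 11290 + 30·26·25 = 30790; k=4: 25740 + 7875 + 30·33·25 = 58365; k=5: 8190 + 3750 + 30·5·25 = 15690; k=6: 12690 + 0 + 30·30·25 = 35190.
Minimum: 15690 at k=5.

15690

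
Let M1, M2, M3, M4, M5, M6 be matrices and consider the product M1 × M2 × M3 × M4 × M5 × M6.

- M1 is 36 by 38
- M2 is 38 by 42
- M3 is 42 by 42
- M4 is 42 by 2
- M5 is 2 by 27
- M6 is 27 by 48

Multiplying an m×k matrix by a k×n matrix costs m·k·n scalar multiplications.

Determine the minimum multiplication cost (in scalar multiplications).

Adjacent pairs: M1M2 = 36·38·42 = 57456; M2M3 = 38·42·42 = 67032; M3M4 = 42·42·2 = 3528; M4M5 = 42·2·27 = 2268; M5M6 = 2·27·48 = 2592.
Length 3: M1..M3: k=1: 0+67032+36·38·42=124488; k=2: 57456+0+36·42·42=120960 → min 120960 | M2..M4: k=2: 0+3528+38·42·2=6720; k=3: 67032+0+38·42·2=70224 → min 6720 | M3..M5: k=3: 0+2268+42·42·27=49896; k=4: 3528+0+42·2·27=5796 → min 5796 | M4..M6: k=4: 0+2592+42·2·48=6624; k=5: 2268+0+42·27·48=56700 → min 6624.
Length 4: M1..M4: k=1: 0+6720+36·38·2=9456; k=2: 57456+3528+36·42·2=64008; k=3: 120960+0+36·42·2=123984 → min 9456 | M2..M5: k=2: 0+5796+38·42·27=48888; k=3: 67032+2268+38·42·27=112392; k=4: 6720+0+38·2·27=8772 → min 8772 | M3..M6: k=3: 0+6624+42·42·48=91296; k=4: 3528+2592+42·2·48=10152; k=5: 5796+0+42·27·48=60228 → min 10152.
Length 5: M1..M5: k=1: 0+8772+36·38·27=45708; k=2: 57456+5796+36·42·27=104076; k=3: 120960+2268+36·42·27=164052; k=4: 9456+0+36·2·27=11400 → min 11400 | M2..M6: k=2: 0+10152+38·42·48=86760; k=3: 67032+6624+38·42·48=150264; k=4: 6720+2592+38·2·48=12960; k=5: 8772+0+38·27·48=58020 → min 12960.
Length 6: M1..M6: k=1: 0+12960+36·38·48=78624; k=2: 57456+10152+36·42·48=140184; k=3: 120960+6624+36·42·48=200160; k=4: 9456+2592+36·2·48=15504; k=5: 11400+0+36·27·48=58056 → min 15504.
Optimal order: ((M1 × (M2 × (M3 × M4))) × (M5 × M6)) with cost 15504.

15504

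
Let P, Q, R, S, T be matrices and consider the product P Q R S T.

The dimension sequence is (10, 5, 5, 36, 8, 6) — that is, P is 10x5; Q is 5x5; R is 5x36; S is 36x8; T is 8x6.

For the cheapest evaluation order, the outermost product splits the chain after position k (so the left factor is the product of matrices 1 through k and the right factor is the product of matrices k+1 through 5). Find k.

Adjacent pairs: PQ = 10·5·5 = 250; QR = 5·5·36 = 900; RS = 5·36·8 = 1440; ST = 36·8·6 = 1728.
Length 3: P..R: k=1: 0+900+10·5·36=2700; k=2: 250+0+10·5·36=2050 → min 2050 | Q..S: k=2: 0+1440+5·5·8=1640; k=3: 900+0+5·36·8=2340 → min 1640 | R..T: k=3: 0+1728+5·36·6=2808; k=4: 1440+0+5·8·6=1680 → min 1680.
Length 4: P..S: k=1: 0+1640+10·5·8=2040; k=2: 250+1440+10·5·8=2090; k=3: 2050+0+10·36·8=4930 → min 2040 | Q..T: k=2: 0+1680+5·5·6=1830; k=3: 900+1728+5·36·6=3708; k=4: 1640+0+5·8·6=1880 → min 1830.
Top-level splits: k=1: (P..P)·(Q..T) → 0+1830+10·5·6 = 2130; k=2: (P..Q)·(R..T) → 250+1680+10·5·6 = 2230; k=3: (P..R)·(S..T) → 2050+1728+10·36·6 = 5938; k=4: (P..S)·(T..T) → 2040+0+10·8·6 = 2520.
Best split is after P, i.e. k = 1.

1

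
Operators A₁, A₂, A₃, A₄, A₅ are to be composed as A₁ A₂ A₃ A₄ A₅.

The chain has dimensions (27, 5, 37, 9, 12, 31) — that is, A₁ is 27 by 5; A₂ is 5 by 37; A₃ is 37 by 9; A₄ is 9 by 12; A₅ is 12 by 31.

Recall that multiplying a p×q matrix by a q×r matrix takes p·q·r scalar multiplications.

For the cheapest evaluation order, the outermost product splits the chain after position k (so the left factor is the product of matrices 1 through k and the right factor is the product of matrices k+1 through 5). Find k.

Adjacent pairs: A₁A₂ = 27·5·37 = 4995; A₂A₃ = 5·37·9 = 1665; A₃A₄ = 37·9·12 = 3996; A₄A₅ = 9·12·31 = 3348.
Length 3: A₁..A₃: k=1: 0+1665+27·5·9=2880; k=2: 4995+0+27·37·9=13986 → min 2880 | A₂..A₄: k=2: 0+3996+5·37·12=6216; k=3: 1665+0+5·9·12=2205 → min 2205 | A₃..A₅: k=3: 0+3348+37·9·31=13671; k=4: 3996+0+37·12·31=17760 → min 13671.
Length 4: A₁..A₄: k=1: 0+2205+27·5·12=3825; k=2: 4995+3996+27·37·12=20979; k=3: 2880+0+27·9·12=5796 → min 3825 | A₂..A₅: k=2: 0+13671+5·37·31=19406; k=3: 1665+3348+5·9·31=6408; k=4: 2205+0+5·12·31=4065 → min 4065.
Top-level splits: k=1: (A₁..A₁)·(A₂..A₅) → 0+4065+27·5·31 = 8250; k=2: (A₁..A₂)·(A₃..A₅) → 4995+13671+27·37·31 = 49635; k=3: (A₁..A₃)·(A₄..A₅) → 2880+3348+27·9·31 = 13761; k=4: (A₁..A₄)·(A₅..A₅) → 3825+0+27·12·31 = 13869.
Best split is after A₁, i.e. k = 1.

1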